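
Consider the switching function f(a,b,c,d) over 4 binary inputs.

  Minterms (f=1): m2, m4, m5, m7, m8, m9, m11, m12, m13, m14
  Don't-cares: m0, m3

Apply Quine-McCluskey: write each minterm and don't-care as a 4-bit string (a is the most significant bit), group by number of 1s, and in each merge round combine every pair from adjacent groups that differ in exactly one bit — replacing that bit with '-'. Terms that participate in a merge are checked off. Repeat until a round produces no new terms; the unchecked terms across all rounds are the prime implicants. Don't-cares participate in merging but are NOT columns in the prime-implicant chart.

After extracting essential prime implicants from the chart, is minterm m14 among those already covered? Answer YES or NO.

YES

Round 0: 0000✓ 0010✓ 0011✓ 0100✓ 0101✓ 0111✓ 1000✓ 1001✓ 1011✓ 1100✓ 1101✓ 1110✓
Round 1: -000✓ -011 -100✓ -101✓ 0-00✓ 0-11 00-0 001- 01-1 010-✓ 1-00✓ 1-01✓ 10-1 100-✓ 11-0 110-✓
Round 2: --00 -10- 1-0-
PIs = {--00, -011, -10-, 0-11, 00-0, 001-, 01-1, 1-0-, 10-1, 11-0}
Coverage chart:
  m2: 00-0,001-
  m4: --00,-10-
  m5: -10-,01-1
  m7: 0-11,01-1
  m8: --00,1-0-
  m9: 1-0-,10-1
  m11: -011,10-1
  m12: --00,-10-,1-0-,11-0
  m13: -10-,1-0-
  m14: 11-0 ←essential
Essential: 11-0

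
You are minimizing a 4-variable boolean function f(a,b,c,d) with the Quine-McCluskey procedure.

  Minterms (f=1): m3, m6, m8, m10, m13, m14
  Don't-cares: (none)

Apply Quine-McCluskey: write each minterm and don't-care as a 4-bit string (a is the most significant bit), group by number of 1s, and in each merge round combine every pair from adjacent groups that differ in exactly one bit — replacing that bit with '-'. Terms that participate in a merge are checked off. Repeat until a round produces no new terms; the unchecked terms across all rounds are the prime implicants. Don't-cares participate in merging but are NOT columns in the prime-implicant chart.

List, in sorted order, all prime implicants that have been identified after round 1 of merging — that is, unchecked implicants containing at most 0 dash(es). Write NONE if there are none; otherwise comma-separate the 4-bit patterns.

[col 0] 0011, 0110*, 1000*, 1010*, 1101, 1110*
[col 1] -110, 1-10, 10-0
Prime implicants: -110, 0011, 1-10, 10-0, 1101

0011, 1101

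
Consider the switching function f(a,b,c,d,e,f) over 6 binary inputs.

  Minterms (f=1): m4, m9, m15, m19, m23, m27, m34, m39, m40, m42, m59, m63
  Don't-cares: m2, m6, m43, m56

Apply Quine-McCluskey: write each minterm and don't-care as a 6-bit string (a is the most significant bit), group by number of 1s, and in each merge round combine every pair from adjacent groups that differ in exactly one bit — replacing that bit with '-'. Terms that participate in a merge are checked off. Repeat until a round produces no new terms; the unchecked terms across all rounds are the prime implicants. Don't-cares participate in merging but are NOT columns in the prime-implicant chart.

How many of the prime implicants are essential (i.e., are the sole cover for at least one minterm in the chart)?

6

[col 0] 000010*, 000100*, 000110*, 001001, 001111, 010011*, 010111*, 011011*, 100010*, 100111, 101000*, 101010*, 101011*, 111000*, 111011*, 111111*
[col 1] -00010, -11011, 000-10, 0001-0, 01-011, 010-11, 1-1000, 1-1011, 10-010, 1010-0, 10101-, 111-11
Prime implicants: -00010, -11011, 000-10, 0001-0, 001001, 001111, 01-011, 010-11, 1-1000, 1-1011, 10-010, 100111, 1010-0, 10101-, 111-11
PI chart (minterm → PIs covering it):
  4 | 0001-0  (sole → essential)
  9 | 001001  (sole → essential)
  15 | 001111  (sole → essential)
  19 | 01-011,010-11
  23 | 010-11  (sole → essential)
  27 | -11011,01-011
  34 | -00010,10-010
  39 | 100111  (sole → essential)
  40 | 1-1000,1010-0
  42 | 10-010,1010-0,10101-
  59 | -11011,1-1011,111-11
  63 | 111-11  (sole → essential)
Essential prime implicants: 0001-0, 001001, 001111, 010-11, 100111, 111-11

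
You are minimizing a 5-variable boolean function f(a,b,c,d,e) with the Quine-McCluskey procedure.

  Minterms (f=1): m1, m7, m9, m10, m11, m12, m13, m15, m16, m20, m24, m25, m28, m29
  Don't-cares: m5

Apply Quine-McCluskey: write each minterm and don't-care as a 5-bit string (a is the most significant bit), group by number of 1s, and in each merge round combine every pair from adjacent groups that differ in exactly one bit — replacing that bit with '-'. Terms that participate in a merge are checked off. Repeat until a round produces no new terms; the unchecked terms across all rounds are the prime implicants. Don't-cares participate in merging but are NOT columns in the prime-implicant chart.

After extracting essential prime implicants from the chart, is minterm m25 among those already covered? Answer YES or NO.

size-2^0 implicants → 00001(✓)  00101(✓)  00111(✓)  01001(✓)  01010(✓)  01011(✓)  01100(✓)  01101(✓)  01111(✓)  10000(✓)  10100(✓)  11000(✓)  11001(✓)  11100(✓)  11101(✓)
size-2^1 implicants → -1001(✓)  -1100(✓)  -1101(✓)  0-001(✓)  0-101(✓)  0-111(✓)  00-01(✓)  001-1(✓)  01-01(✓)  01-11(✓)  010-1(✓)  0101-  011-1(✓)  0110-(✓)  1-000(✓)  1-100(✓)  10-00(✓)  11-00(✓)  11-01(✓)  1100-(✓)  1110-(✓)
size-2^2 implicants → -1-01  -110-  0--01  0-1-1  01--1  1--00  11-0-
Unchecked terms (primes): -1-01, -110-, 0--01, 0-1-1, 01--1, 0101-, 1--00, 11-0-
Minterm coverage:
  m1 ⊆ 0--01 [E]
  m7 ⊆ 0-1-1 [E]
  m9 ⊆ -1-01,0--01,01--1
  m10 ⊆ 0101- [E]
  m11 ⊆ 01--1,0101-
  m12 ⊆ -110- [E]
  m13 ⊆ -1-01,-110-,0--01,0-1-1,01--1
  m15 ⊆ 0-1-1,01--1
  m16 ⊆ 1--00 [E]
  m20 ⊆ 1--00 [E]
  m24 ⊆ 1--00,11-0-
  m25 ⊆ -1-01,11-0-
  m28 ⊆ -110-,1--00,11-0-
  m29 ⊆ -1-01,-110-,11-0-
E = {-110-, 0--01, 0-1-1, 0101-, 1--00}

NO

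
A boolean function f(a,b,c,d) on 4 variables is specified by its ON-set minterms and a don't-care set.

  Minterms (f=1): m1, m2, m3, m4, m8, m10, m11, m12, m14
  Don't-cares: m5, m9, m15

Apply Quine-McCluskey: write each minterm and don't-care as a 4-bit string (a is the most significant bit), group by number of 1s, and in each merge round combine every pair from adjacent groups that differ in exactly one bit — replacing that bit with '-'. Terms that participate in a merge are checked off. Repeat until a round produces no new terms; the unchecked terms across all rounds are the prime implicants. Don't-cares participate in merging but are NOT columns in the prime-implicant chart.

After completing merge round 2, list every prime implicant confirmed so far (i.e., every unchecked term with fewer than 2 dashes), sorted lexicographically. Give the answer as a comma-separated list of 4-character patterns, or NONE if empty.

-100, 0-01, 010-

[col 0] 0001*, 0010*, 0011*, 0100*, 0101*, 1000*, 1001*, 1010*, 1011*, 1100*, 1110*, 1111*
[col 1] -001*, -010*, -011*, -100, 0-01, 00-1*, 001-*, 010-, 1-00*, 1-10*, 1-11*, 10-0*, 10-1*, 100-*, 101-*, 11-0*, 111-*
[col 2] -0-1, -01-, 1--0, 1-1-, 10--
Prime implicants: -0-1, -01-, -100, 0-01, 010-, 1--0, 1-1-, 10--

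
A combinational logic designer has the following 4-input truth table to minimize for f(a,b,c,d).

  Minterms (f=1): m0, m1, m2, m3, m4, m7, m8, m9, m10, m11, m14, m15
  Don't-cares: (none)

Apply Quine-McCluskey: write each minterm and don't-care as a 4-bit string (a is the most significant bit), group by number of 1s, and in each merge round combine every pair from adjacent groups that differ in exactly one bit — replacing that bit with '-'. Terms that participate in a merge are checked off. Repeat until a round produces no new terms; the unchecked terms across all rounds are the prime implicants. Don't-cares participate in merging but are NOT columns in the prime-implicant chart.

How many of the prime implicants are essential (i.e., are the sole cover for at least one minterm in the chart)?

Round 0: 0000✓ 0001✓ 0010✓ 0011✓ 0100✓ 0111✓ 1000✓ 1001✓ 1010✓ 1011✓ 1110✓ 1111✓
Round 1: -000✓ -001✓ -010✓ -011✓ -111✓ 0-00 0-11✓ 00-0✓ 00-1✓ 000-✓ 001-✓ 1-10✓ 1-11✓ 10-0✓ 10-1✓ 100-✓ 101-✓ 111-✓
Round 2: --11 -0-0✓ -0-1✓ -00-✓ -01-✓ 00--✓ 1-1- 10--✓
Round 3: -0--
PIs = {--11, -0--, 0-00, 1-1-}
Coverage chart:
  m0: -0--,0-00
  m1: -0-- ←essential
  m2: -0-- ←essential
  m3: --11,-0--
  m4: 0-00 ←essential
  m7: --11 ←essential
  m8: -0-- ←essential
  m9: -0-- ←essential
  m10: -0--,1-1-
  m11: --11,-0--,1-1-
  m14: 1-1- ←essential
  m15: --11,1-1-
Essential: --11, -0--, 0-00, 1-1-

4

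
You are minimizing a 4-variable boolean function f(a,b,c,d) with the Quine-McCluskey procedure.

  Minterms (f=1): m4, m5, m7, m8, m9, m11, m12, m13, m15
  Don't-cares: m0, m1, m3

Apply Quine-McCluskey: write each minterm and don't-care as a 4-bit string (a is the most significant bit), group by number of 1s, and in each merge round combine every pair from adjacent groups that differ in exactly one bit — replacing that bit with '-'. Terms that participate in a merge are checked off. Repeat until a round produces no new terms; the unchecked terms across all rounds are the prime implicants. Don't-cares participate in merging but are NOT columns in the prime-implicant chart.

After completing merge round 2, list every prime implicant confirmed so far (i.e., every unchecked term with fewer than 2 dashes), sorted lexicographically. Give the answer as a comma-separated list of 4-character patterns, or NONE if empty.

NONE

[col 0] 0000*, 0001*, 0011*, 0100*, 0101*, 0111*, 1000*, 1001*, 1011*, 1100*, 1101*, 1111*
[col 1] -000*, -001*, -011*, -100*, -101*, -111*, 0-00*, 0-01*, 0-11*, 00-1*, 000-*, 01-1*, 010-*, 1-00*, 1-01*, 1-11*, 10-1*, 100-*, 11-1*, 110-*
[col 2] --00*, --01*, --11*, -0-1*, -00-*, -1-1*, -10-*, 0--1*, 0-0-*, 1--1*, 1-0-*
[col 3] ---1, --0-
Prime implicants: ---1, --0-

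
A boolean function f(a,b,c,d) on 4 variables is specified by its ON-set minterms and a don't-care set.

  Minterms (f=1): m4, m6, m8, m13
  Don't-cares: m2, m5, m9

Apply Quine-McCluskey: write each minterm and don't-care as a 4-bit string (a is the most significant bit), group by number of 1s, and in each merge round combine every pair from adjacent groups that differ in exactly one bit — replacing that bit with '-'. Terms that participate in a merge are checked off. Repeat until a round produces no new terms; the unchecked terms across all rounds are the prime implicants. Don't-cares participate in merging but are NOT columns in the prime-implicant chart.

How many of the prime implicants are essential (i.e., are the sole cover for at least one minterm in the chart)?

[col 0] 0010*, 0100*, 0101*, 0110*, 1000*, 1001*, 1101*
[col 1] -101, 0-10, 01-0, 010-, 1-01, 100-
Prime implicants: -101, 0-10, 01-0, 010-, 1-01, 100-
PI chart (minterm → PIs covering it):
  4 | 01-0,010-
  6 | 0-10,01-0
  8 | 100-  (sole → essential)
  13 | -101,1-01
Essential prime implicants: 100-

1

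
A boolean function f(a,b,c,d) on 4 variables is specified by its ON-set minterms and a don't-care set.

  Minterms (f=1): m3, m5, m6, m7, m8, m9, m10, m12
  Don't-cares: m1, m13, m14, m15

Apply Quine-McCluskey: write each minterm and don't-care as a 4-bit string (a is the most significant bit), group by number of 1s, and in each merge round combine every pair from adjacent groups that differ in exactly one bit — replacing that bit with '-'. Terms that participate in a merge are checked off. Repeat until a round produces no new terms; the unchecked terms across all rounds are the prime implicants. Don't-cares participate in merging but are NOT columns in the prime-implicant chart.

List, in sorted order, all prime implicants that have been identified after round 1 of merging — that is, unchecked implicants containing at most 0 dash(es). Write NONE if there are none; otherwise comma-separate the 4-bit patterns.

NONE

[col 0] 0001*, 0011*, 0101*, 0110*, 0111*, 1000*, 1001*, 1010*, 1100*, 1101*, 1110*, 1111*
[col 1] -001*, -101*, -110*, -111*, 0-01*, 0-11*, 00-1*, 01-1*, 011-*, 1-00*, 1-01*, 1-10*, 10-0*, 100-*, 11-0*, 11-1*, 110-*, 111-*
[col 2] --01, -1-1, -11-, 0--1, 1--0, 1-0-, 11--
Prime implicants: --01, -1-1, -11-, 0--1, 1--0, 1-0-, 11--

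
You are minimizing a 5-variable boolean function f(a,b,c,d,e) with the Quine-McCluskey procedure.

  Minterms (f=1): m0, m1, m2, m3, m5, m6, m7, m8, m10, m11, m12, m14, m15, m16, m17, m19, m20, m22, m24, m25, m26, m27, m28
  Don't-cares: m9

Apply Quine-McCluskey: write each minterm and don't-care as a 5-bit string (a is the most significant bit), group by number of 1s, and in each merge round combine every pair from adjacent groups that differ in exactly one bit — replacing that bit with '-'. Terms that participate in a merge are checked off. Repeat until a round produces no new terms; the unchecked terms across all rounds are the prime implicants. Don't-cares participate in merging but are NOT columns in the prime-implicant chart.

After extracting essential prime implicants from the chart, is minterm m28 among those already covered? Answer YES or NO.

NO

[col 0] 00000*, 00001*, 00010*, 00011*, 00101*, 00110*, 00111*, 01000*, 01001*, 01010*, 01011*, 01100*, 01110*, 01111*, 10000*, 10001*, 10011*, 10100*, 10110*, 11000*, 11001*, 11010*, 11011*, 11100*
[col 1] -0000*, -0001*, -0011*, -0110, -1000*, -1001*, -1010*, -1011*, -1100*, 0-000*, 0-001*, 0-010*, 0-011*, 0-110*, 0-111*, 00-01*, 00-10*, 00-11*, 000-0*, 000-1*, 0000-*, 0001-*, 001-1*, 0011-*, 01-00*, 01-10*, 01-11*, 010-0*, 010-1*, 0100-*, 0101-*, 011-0*, 0111-*, 1-000*, 1-001*, 1-011*, 1-100*, 10-00*, 100-1*, 1000-*, 101-0, 11-00*, 110-0*, 110-1*, 1100-*, 1101-*
[col 2] --000*, --001*, --011*, -00-1*, -000-*, -1-00, -10-0*, -10-1*, -100-*, -101-*, 0--10*, 0--11*, 0-0-0*, 0-0-1*, 0-00-*, 0-01-*, 0-11-*, 00--1, 00-1-*, 000--*, 01--0, 01-1-*, 010--*, 1--00, 1-0-1*, 1-00-*, 110--*
[col 3] --0-1, --00-, -10--, 0--1-, 0-0--
Prime implicants: --0-1, --00-, -0110, -1-00, -10--, 0--1-, 0-0--, 00--1, 01--0, 1--00, 101-0
PI chart (minterm → PIs covering it):
  0 | --00-,0-0--
  1 | --0-1,--00-,0-0--,00--1
  2 | 0--1-,0-0--
  3 | --0-1,0--1-,0-0--,00--1
  5 | 00--1  (sole → essential)
  6 | -0110,0--1-
  7 | 0--1-,00--1
  8 | --00-,-1-00,-10--,0-0--,01--0
  10 | -10--,0--1-,0-0--,01--0
  11 | --0-1,-10--,0--1-,0-0--
  12 | -1-00,01--0
  14 | 0--1-,01--0
  15 | 0--1-  (sole → essential)
  16 | --00-,1--00
  17 | --0-1,--00-
  19 | --0-1  (sole → essential)
  20 | 1--00,101-0
  22 | -0110,101-0
  24 | --00-,-1-00,-10--,1--00
  25 | --0-1,--00-,-10--
  26 | -10--  (sole → essential)
  27 | --0-1,-10--
  28 | -1-00,1--00
Essential prime implicants: --0-1, -10--, 0--1-, 00--1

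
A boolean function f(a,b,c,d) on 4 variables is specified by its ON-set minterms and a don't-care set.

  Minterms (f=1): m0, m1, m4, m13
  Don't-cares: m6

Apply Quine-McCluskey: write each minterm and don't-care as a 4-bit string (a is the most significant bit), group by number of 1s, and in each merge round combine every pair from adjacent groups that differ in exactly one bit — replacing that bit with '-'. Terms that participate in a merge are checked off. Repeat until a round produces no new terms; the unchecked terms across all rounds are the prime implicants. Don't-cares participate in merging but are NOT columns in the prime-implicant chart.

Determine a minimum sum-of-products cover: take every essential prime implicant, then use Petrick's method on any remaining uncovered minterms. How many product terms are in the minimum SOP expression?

Round 0: 0000✓ 0001✓ 0100✓ 0110✓ 1101
Round 1: 0-00 000- 01-0
PIs = {0-00, 000-, 01-0, 1101}
Coverage chart:
  m0: 0-00,000-
  m1: 000- ←essential
  m4: 0-00,01-0
  m13: 1101 ←essential
Essential: 000-, 1101
Petrick residual → 0-00
Min cover (3 terms): a'c'd' + a'b'c' + abc'd

3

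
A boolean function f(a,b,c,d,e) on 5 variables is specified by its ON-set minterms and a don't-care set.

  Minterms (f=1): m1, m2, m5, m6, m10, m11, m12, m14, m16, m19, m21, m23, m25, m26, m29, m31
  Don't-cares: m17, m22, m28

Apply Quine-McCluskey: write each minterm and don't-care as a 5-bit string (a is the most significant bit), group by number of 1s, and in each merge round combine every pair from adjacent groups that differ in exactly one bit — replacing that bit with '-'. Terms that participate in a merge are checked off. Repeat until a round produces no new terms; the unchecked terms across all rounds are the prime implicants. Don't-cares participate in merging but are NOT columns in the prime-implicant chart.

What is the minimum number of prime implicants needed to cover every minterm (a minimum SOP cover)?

9

Round 0: 00001✓ 00010✓ 00101✓ 00110✓ 01010✓ 01011✓ 01100✓ 01110✓ 10000✓ 10001✓ 10011✓ 10101✓ 10110✓ 10111✓ 11001✓ 11010✓ 11100✓ 11101✓ 11111✓
Round 1: -0001✓ -0101✓ -0110 -1010 -1100 0-010✓ 0-110✓ 00-01✓ 00-10✓ 01-10✓ 0101- 011-0 1-001✓ 1-101✓ 1-111✓ 10-01✓ 10-11✓ 100-1✓ 1000- 101-1✓ 1011- 11-01✓ 111-1✓ 1110-
Round 2: -0-01 0--10 1--01 1-1-1 10--1
PIs = {-0-01, -0110, -1010, -1100, 0--10, 0101-, 011-0, 1--01, 1-1-1, 10--1, 1000-, 1011-, 1110-}
Coverage chart:
  m1: -0-01 ←essential
  m2: 0--10 ←essential
  m5: -0-01 ←essential
  m6: -0110,0--10
  m10: -1010,0--10,0101-
  m11: 0101- ←essential
  m12: -1100,011-0
  m14: 0--10,011-0
  m16: 1000- ←essential
  m19: 10--1 ←essential
  m21: -0-01,1--01,1-1-1,10--1
  m23: 1-1-1,10--1,1011-
  m25: 1--01 ←essential
  m26: -1010 ←essential
  m29: 1--01,1-1-1,1110-
  m31: 1-1-1 ←essential
Essential: -0-01, -1010, 0--10, 0101-, 1--01, 1-1-1, 10--1, 1000-
Petrick residual → -1100
Min cover (9 terms): b'd'e + bc'de' + bcd'e' + a'de' + a'bc'd + ad'e + ace + ab'e + ab'c'd'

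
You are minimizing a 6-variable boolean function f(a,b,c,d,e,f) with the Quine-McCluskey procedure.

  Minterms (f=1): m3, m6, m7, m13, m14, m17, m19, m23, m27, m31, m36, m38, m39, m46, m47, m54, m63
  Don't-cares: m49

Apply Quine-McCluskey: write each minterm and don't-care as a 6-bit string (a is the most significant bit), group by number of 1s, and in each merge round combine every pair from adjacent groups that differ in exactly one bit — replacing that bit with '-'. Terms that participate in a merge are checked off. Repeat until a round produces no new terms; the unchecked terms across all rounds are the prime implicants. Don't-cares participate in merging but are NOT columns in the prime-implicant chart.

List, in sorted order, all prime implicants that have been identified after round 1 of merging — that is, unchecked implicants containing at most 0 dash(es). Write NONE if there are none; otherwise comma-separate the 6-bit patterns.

Round 0: 000011✓ 000110✓ 000111✓ 001101 001110✓ 010001✓ 010011✓ 010111✓ 011011✓ 011111✓ 100100✓ 100110✓ 100111✓ 101110✓ 101111✓ 110001✓ 110110✓ 111111✓
Round 1: -00110✓ -00111✓ -01110✓ -10001 -11111 0-0011✓ 0-0111✓ 00-110✓ 000-11✓ 00011-✓ 01-011✓ 01-111✓ 010-11✓ 0100-1 011-11✓ 1-0110 1-1111 10-110✓ 10-111✓ 1001-0 10011-✓ 10111-✓
Round 2: -0-110 -0011- 0-0-11 01--11 10-11-
PIs = {-0-110, -0011-, -10001, -11111, 0-0-11, 001101, 01--11, 0100-1, 1-0110, 1-1111, 10-11-, 1001-0}

001101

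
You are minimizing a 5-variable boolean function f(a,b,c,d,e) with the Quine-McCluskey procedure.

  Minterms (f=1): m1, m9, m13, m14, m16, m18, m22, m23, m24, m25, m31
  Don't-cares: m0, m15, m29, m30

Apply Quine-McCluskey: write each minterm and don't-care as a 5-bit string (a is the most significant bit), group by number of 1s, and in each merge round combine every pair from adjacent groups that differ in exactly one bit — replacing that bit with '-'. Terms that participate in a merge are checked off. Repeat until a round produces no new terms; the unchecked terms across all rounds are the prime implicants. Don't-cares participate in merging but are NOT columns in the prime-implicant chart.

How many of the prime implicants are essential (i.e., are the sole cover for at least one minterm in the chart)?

2

Round 0: 00000✓ 00001✓ 01001✓ 01101✓ 01110✓ 01111✓ 10000✓ 10010✓ 10110✓ 10111✓ 11000✓ 11001✓ 11101✓ 11110✓ 11111✓
Round 1: -0000 -1001✓ -1101✓ -1110✓ -1111✓ 0-001 0000- 01-01✓ 011-1✓ 0111-✓ 1-000 1-110✓ 1-111✓ 10-10 100-0 1011-✓ 11-01✓ 1100- 111-1✓ 1111-✓
Round 2: -1-01 -11-1 -111- 1-11-
PIs = {-0000, -1-01, -11-1, -111-, 0-001, 0000-, 1-000, 1-11-, 10-10, 100-0, 1100-}
Coverage chart:
  m1: 0-001,0000-
  m9: -1-01,0-001
  m13: -1-01,-11-1
  m14: -111- ←essential
  m16: -0000,1-000,100-0
  m18: 10-10,100-0
  m22: 1-11-,10-10
  m23: 1-11- ←essential
  m24: 1-000,1100-
  m25: -1-01,1100-
  m31: -11-1,-111-,1-11-
Essential: -111-, 1-11-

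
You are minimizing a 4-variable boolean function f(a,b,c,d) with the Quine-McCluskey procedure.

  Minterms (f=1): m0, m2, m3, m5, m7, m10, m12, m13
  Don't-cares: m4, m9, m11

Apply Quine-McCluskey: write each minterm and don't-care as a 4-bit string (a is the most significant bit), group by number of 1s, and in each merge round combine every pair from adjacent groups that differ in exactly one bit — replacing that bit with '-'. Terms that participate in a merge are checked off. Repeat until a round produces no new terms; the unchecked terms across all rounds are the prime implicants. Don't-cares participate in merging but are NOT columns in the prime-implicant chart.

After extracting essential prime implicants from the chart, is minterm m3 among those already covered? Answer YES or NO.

[col 0] 0000*, 0010*, 0011*, 0100*, 0101*, 0111*, 1001*, 1010*, 1011*, 1100*, 1101*
[col 1] -010*, -011*, -100*, -101*, 0-00, 0-11, 00-0, 001-*, 01-1, 010-*, 1-01, 10-1, 101-*, 110-*
[col 2] -01-, -10-
Prime implicants: -01-, -10-, 0-00, 0-11, 00-0, 01-1, 1-01, 10-1
PI chart (minterm → PIs covering it):
  0 | 0-00,00-0
  2 | -01-,00-0
  3 | -01-,0-11
  5 | -10-,01-1
  7 | 0-11,01-1
  10 | -01-  (sole → essential)
  12 | -10-  (sole → essential)
  13 | -10-,1-01
Essential prime implicants: -01-, -10-

YES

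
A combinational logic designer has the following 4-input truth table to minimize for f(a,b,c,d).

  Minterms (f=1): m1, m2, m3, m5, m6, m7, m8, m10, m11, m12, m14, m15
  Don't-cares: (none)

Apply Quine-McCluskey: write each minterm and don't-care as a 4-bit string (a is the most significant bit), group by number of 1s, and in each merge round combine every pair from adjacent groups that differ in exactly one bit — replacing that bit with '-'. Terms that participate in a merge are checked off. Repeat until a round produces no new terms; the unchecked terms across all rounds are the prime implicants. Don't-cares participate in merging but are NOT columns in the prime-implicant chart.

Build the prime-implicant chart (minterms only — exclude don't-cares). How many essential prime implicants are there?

3

size-2^0 implicants → 0001(✓)  0010(✓)  0011(✓)  0101(✓)  0110(✓)  0111(✓)  1000(✓)  1010(✓)  1011(✓)  1100(✓)  1110(✓)  1111(✓)
size-2^1 implicants → -010(✓)  -011(✓)  -110(✓)  -111(✓)  0-01(✓)  0-10(✓)  0-11(✓)  00-1(✓)  001-(✓)  01-1(✓)  011-(✓)  1-00(✓)  1-10(✓)  1-11(✓)  10-0(✓)  101-(✓)  11-0(✓)  111-(✓)
size-2^2 implicants → --10(✓)  --11(✓)  -01-(✓)  -11-(✓)  0--1  0-1-(✓)  1--0  1-1-(✓)
size-2^3 implicants → --1-
Unchecked terms (primes): --1-, 0--1, 1--0
Minterm coverage:
  m1 ⊆ 0--1 [E]
  m2 ⊆ --1- [E]
  m3 ⊆ --1-,0--1
  m5 ⊆ 0--1 [E]
  m6 ⊆ --1- [E]
  m7 ⊆ --1-,0--1
  m8 ⊆ 1--0 [E]
  m10 ⊆ --1-,1--0
  m11 ⊆ --1- [E]
  m12 ⊆ 1--0 [E]
  m14 ⊆ --1-,1--0
  m15 ⊆ --1- [E]
E = {--1-, 0--1, 1--0}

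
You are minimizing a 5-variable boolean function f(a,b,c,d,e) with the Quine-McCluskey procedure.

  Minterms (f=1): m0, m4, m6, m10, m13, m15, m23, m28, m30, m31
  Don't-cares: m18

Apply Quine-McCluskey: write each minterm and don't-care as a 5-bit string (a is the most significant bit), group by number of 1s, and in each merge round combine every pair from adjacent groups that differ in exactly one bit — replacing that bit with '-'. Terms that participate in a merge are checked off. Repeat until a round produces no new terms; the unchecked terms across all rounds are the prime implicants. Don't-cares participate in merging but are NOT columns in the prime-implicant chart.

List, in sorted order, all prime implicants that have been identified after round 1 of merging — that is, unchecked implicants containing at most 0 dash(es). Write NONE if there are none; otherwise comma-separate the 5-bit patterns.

size-2^0 implicants → 00000(✓)  00100(✓)  00110(✓)  01010  01101(✓)  01111(✓)  10010  10111(✓)  11100(✓)  11110(✓)  11111(✓)
size-2^1 implicants → -1111  00-00  001-0  011-1  1-111  111-0  1111-
Unchecked terms (primes): -1111, 00-00, 001-0, 01010, 011-1, 1-111, 10010, 111-0, 1111-

01010, 10010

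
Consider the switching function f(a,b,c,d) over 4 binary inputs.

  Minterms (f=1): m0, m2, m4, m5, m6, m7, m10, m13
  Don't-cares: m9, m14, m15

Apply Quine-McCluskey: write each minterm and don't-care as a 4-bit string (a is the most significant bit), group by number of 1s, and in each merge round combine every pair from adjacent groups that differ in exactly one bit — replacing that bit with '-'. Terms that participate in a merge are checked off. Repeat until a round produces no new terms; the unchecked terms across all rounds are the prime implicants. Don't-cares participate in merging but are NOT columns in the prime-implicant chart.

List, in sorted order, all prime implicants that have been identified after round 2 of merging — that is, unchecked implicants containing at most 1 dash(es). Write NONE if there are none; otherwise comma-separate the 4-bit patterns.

Round 0: 0000✓ 0010✓ 0100✓ 0101✓ 0110✓ 0111✓ 1001✓ 1010✓ 1101✓ 1110✓ 1111✓
Round 1: -010✓ -101✓ -110✓ -111✓ 0-00✓ 0-10✓ 00-0✓ 01-0✓ 01-1✓ 010-✓ 011-✓ 1-01 1-10✓ 11-1✓ 111-✓
Round 2: --10 -1-1 -11- 0--0 01--
PIs = {--10, -1-1, -11-, 0--0, 01--, 1-01}

1-01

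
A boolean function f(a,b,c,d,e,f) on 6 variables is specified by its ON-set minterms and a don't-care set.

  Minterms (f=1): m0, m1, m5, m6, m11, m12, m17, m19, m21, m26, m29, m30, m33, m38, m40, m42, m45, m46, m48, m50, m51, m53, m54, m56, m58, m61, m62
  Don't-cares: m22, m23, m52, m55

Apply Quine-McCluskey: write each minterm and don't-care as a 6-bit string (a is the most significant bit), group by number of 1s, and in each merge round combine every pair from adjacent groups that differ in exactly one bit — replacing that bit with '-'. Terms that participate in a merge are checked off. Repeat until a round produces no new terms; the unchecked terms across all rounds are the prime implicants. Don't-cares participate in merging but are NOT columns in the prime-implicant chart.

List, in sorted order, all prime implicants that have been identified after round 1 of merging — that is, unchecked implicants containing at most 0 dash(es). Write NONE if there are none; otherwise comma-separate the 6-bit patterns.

size-2^0 implicants → 000000(✓)  000001(✓)  000101(✓)  000110(✓)  001011  001100  010001(✓)  010011(✓)  010101(✓)  010110(✓)  010111(✓)  011010(✓)  011101(✓)  011110(✓)  100001(✓)  100110(✓)  101000(✓)  101010(✓)  101101(✓)  101110(✓)  110000(✓)  110010(✓)  110011(✓)  110100(✓)  110101(✓)  110110(✓)  110111(✓)  111000(✓)  111010(✓)  111101(✓)  111110(✓)
size-2^1 implicants → -00001  -00110(✓)  -10011(✓)  -10101(✓)  -10110(✓)  -10111(✓)  -11010(✓)  -11101(✓)  -11110(✓)  0-0001(✓)  0-0101(✓)  0-0110(✓)  000-01(✓)  00000-  01-101(✓)  01-110(✓)  010-01(✓)  010-11(✓)  0100-1(✓)  0101-1(✓)  01011-(✓)  011-10(✓)  1-0110(✓)  1-1000(✓)  1-1010(✓)  1-1101  1-1110(✓)  10-110(✓)  101-10(✓)  1010-0(✓)  11-000(✓)  11-010(✓)  11-101(✓)  11-110(✓)  110-00(✓)  110-10(✓)  110-11(✓)  1100-0(✓)  11001-(✓)  1101-0(✓)  1101-1(✓)  11010-(✓)  11011-(✓)  111-10(✓)  1110-0(✓)
size-2^2 implicants → --0110  -1-101  -1-110  -10-11  -101-1  -1011-  -11-10  0-0-01  010--1  1--110  1-1-10  1-10-0  11--10  11-0-0  110--0  110-1-  1101--
Unchecked terms (primes): --0110, -00001, -1-101, -1-110, -10-11, -101-1, -1011-, -11-10, 0-0-01, 00000-, 001011, 001100, 010--1, 1--110, 1-1-10, 1-10-0, 1-1101, 11--10, 11-0-0, 110--0, 110-1-, 1101--

001011, 001100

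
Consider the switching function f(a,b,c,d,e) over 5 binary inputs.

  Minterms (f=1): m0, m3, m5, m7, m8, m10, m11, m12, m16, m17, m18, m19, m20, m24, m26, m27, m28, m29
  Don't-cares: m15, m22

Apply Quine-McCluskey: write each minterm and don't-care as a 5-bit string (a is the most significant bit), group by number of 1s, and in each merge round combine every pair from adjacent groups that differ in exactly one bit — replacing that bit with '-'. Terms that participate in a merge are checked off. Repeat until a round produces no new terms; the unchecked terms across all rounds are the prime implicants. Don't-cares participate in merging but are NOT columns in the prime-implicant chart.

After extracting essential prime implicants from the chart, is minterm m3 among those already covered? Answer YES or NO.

[col 0] 00000*, 00011*, 00101*, 00111*, 01000*, 01010*, 01011*, 01100*, 01111*, 10000*, 10001*, 10010*, 10011*, 10100*, 10110*, 11000*, 11010*, 11011*, 11100*, 11101*
[col 1] -0000*, -0011*, -1000*, -1010*, -1011*, -1100*, 0-000*, 0-011*, 0-111*, 00-11*, 001-1, 01-00*, 01-11*, 010-0*, 0101-*, 1-000*, 1-010*, 1-011*, 1-100*, 10-00*, 10-10*, 100-0*, 100-1*, 1000-*, 1001-*, 101-0*, 11-00*, 110-0*, 1101-*, 1110-
[col 2] --000, --011, -1-00, -10-0, -101-, 0--11, 1--00, 1-0-0, 1-01-, 10--0, 100--
Prime implicants: --000, --011, -1-00, -10-0, -101-, 0--11, 001-1, 1--00, 1-0-0, 1-01-, 10--0, 100--, 1110-
PI chart (minterm → PIs covering it):
  0 | --000  (sole → essential)
  3 | --011,0--11
  5 | 001-1  (sole → essential)
  7 | 0--11,001-1
  8 | --000,-1-00,-10-0
  10 | -10-0,-101-
  11 | --011,-101-,0--11
  12 | -1-00  (sole → essential)
  16 | --000,1--00,1-0-0,10--0,100--
  17 | 100--  (sole → essential)
  18 | 1-0-0,1-01-,10--0,100--
  19 | --011,1-01-,100--
  20 | 1--00,10--0
  24 | --000,-1-00,-10-0,1--00,1-0-0
  26 | -10-0,-101-,1-0-0,1-01-
  27 | --011,-101-,1-01-
  28 | -1-00,1--00,1110-
  29 | 1110-  (sole → essential)
Essential prime implicants: --000, -1-00, 001-1, 100--, 1110-

NO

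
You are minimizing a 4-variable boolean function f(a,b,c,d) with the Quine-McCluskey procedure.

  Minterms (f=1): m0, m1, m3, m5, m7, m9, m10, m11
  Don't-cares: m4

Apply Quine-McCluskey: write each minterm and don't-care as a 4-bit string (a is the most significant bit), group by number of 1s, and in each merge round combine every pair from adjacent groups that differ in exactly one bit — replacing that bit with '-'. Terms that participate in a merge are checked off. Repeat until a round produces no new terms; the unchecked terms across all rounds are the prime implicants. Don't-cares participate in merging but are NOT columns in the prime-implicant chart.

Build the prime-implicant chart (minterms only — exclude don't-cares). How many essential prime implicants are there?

4

size-2^0 implicants → 0000(✓)  0001(✓)  0011(✓)  0100(✓)  0101(✓)  0111(✓)  1001(✓)  1010(✓)  1011(✓)
size-2^1 implicants → -001(✓)  -011(✓)  0-00(✓)  0-01(✓)  0-11(✓)  00-1(✓)  000-(✓)  01-1(✓)  010-(✓)  10-1(✓)  101-
size-2^2 implicants → -0-1  0--1  0-0-
Unchecked terms (primes): -0-1, 0--1, 0-0-, 101-
Minterm coverage:
  m0 ⊆ 0-0- [E]
  m1 ⊆ -0-1,0--1,0-0-
  m3 ⊆ -0-1,0--1
  m5 ⊆ 0--1,0-0-
  m7 ⊆ 0--1 [E]
  m9 ⊆ -0-1 [E]
  m10 ⊆ 101- [E]
  m11 ⊆ -0-1,101-
E = {-0-1, 0--1, 0-0-, 101-}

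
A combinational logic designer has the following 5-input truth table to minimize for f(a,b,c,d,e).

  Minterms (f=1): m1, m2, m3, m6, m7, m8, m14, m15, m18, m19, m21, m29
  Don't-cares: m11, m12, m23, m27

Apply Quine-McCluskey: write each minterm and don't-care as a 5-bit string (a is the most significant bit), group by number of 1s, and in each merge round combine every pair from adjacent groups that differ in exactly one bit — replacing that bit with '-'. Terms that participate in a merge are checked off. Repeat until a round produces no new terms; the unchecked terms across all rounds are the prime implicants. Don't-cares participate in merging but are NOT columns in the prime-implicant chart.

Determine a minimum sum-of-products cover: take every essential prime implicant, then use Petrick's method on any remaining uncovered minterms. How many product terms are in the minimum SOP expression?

5

Round 0: 00001✓ 00010✓ 00011✓ 00110✓ 00111✓ 01000✓ 01011✓ 01100✓ 01110✓ 01111✓ 10010✓ 10011✓ 10101✓ 10111✓ 11011✓ 11101✓
Round 1: -0010✓ -0011✓ -0111✓ -1011✓ 0-011✓ 0-110✓ 0-111✓ 00-10✓ 00-11✓ 000-1 0001-✓ 0011-✓ 01-00 01-11✓ 011-0 0111-✓ 1-011✓ 1-101 10-11✓ 1001-✓ 101-1
Round 2: --011 -0-11 -001- 0--11 0-11- 00-1-
PIs = {--011, -0-11, -001-, 0--11, 0-11-, 00-1-, 000-1, 01-00, 011-0, 1-101, 101-1}
Coverage chart:
  m1: 000-1 ←essential
  m2: -001-,00-1-
  m3: --011,-0-11,-001-,0--11,00-1-,000-1
  m6: 0-11-,00-1-
  m7: -0-11,0--11,0-11-,00-1-
  m8: 01-00 ←essential
  m14: 0-11-,011-0
  m15: 0--11,0-11-
  m18: -001- ←essential
  m19: --011,-0-11,-001-
  m21: 1-101,101-1
  m29: 1-101 ←essential
Essential: -001-, 000-1, 01-00, 1-101
Petrick residual → 0-11-
Min cover (5 terms): b'c'd + a'cd + a'b'c'e + a'bd'e' + acd'e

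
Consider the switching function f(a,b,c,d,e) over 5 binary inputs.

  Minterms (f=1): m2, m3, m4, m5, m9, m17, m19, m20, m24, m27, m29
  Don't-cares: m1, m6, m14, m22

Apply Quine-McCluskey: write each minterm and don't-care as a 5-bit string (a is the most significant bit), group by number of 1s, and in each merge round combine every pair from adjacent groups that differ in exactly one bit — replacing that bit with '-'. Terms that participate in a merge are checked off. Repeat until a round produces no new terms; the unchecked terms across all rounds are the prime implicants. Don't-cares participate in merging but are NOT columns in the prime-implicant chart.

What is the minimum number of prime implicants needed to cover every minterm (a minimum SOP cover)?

size-2^0 implicants → 00001(✓)  00010(✓)  00011(✓)  00100(✓)  00101(✓)  00110(✓)  01001(✓)  01110(✓)  10001(✓)  10011(✓)  10100(✓)  10110(✓)  11000  11011(✓)  11101
size-2^1 implicants → -0001(✓)  -0011(✓)  -0100(✓)  -0110(✓)  0-001  0-110  00-01  00-10  000-1(✓)  0001-  001-0(✓)  0010-  1-011  100-1(✓)  101-0(✓)
size-2^2 implicants → -00-1  -01-0
Unchecked terms (primes): -00-1, -01-0, 0-001, 0-110, 00-01, 00-10, 0001-, 0010-, 1-011, 11000, 11101
Minterm coverage:
  m2 ⊆ 00-10,0001-
  m3 ⊆ -00-1,0001-
  m4 ⊆ -01-0,0010-
  m5 ⊆ 00-01,0010-
  m9 ⊆ 0-001 [E]
  m17 ⊆ -00-1 [E]
  m19 ⊆ -00-1,1-011
  m20 ⊆ -01-0 [E]
  m24 ⊆ 11000 [E]
  m27 ⊆ 1-011 [E]
  m29 ⊆ 11101 [E]
E = {-00-1, -01-0, 0-001, 1-011, 11000, 11101}
Petrick residual → 00-01, 00-10
Cover = b'c'e + b'ce' + a'c'd'e + a'b'd'e + a'b'de' + ac'de + abc'd'e' + abcd'e  |cover|=8

8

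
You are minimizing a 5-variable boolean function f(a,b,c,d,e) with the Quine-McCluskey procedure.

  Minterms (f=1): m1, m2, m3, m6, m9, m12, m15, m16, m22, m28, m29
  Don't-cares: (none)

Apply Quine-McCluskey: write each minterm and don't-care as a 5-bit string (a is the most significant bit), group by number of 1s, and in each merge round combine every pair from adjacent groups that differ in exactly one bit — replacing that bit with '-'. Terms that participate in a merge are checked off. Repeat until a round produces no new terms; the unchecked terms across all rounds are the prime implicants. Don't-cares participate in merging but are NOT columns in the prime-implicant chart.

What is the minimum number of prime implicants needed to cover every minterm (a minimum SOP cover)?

Round 0: 00001✓ 00010✓ 00011✓ 00110✓ 01001✓ 01100✓ 01111 10000 10110✓ 11100✓ 11101✓
Round 1: -0110 -1100 0-001 00-10 000-1 0001- 1110-
PIs = {-0110, -1100, 0-001, 00-10, 000-1, 0001-, 01111, 10000, 1110-}
Coverage chart:
  m1: 0-001,000-1
  m2: 00-10,0001-
  m3: 000-1,0001-
  m6: -0110,00-10
  m9: 0-001 ←essential
  m12: -1100 ←essential
  m15: 01111 ←essential
  m16: 10000 ←essential
  m22: -0110 ←essential
  m28: -1100,1110-
  m29: 1110- ←essential
Essential: -0110, -1100, 0-001, 01111, 10000, 1110-
Petrick residual → 0001-
Min cover (7 terms): b'cde' + bcd'e' + a'c'd'e + a'b'c'd + a'bcde + ab'c'd'e' + abcd'

7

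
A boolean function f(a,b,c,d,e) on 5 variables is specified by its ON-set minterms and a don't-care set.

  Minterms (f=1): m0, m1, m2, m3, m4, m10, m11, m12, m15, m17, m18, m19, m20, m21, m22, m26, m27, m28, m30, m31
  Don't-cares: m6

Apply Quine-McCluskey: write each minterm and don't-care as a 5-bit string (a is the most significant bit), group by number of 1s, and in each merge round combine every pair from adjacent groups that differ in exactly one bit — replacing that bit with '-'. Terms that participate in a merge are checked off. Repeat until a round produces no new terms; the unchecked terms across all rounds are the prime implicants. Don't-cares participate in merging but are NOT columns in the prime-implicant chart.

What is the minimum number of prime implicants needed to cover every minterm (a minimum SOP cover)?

size-2^0 implicants → 00000(✓)  00001(✓)  00010(✓)  00011(✓)  00100(✓)  00110(✓)  01010(✓)  01011(✓)  01100(✓)  01111(✓)  10001(✓)  10010(✓)  10011(✓)  10100(✓)  10101(✓)  10110(✓)  11010(✓)  11011(✓)  11100(✓)  11110(✓)  11111(✓)
size-2^1 implicants → -0001(✓)  -0010(✓)  -0011(✓)  -0100(✓)  -0110(✓)  -1010(✓)  -1011(✓)  -1100(✓)  -1111(✓)  0-010(✓)  0-011(✓)  0-100(✓)  00-00(✓)  00-10(✓)  000-0(✓)  000-1(✓)  0000-(✓)  0001-(✓)  001-0(✓)  01-11(✓)  0101-(✓)  1-010(✓)  1-011(✓)  1-100(✓)  1-110(✓)  10-01  10-10(✓)  100-1(✓)  1001-(✓)  101-0(✓)  1010-  11-10(✓)  11-11(✓)  1101-(✓)  111-0(✓)  1111-(✓)
size-2^2 implicants → --010(✓)  --011(✓)  --100  -0-10  -00-1  -001-(✓)  -01-0  -1-11  -101-(✓)  0-01-(✓)  00--0  000--  1--10  1-01-(✓)  1-1-0  11-1-
size-2^3 implicants → --01-
Unchecked terms (primes): --01-, --100, -0-10, -00-1, -01-0, -1-11, 00--0, 000--, 1--10, 1-1-0, 10-01, 1010-, 11-1-
Minterm coverage:
  m0 ⊆ 00--0,000--
  m1 ⊆ -00-1,000--
  m2 ⊆ --01-,-0-10,00--0,000--
  m3 ⊆ --01-,-00-1,000--
  m4 ⊆ --100,-01-0,00--0
  m10 ⊆ --01- [E]
  m11 ⊆ --01-,-1-11
  m12 ⊆ --100 [E]
  m15 ⊆ -1-11 [E]
  m17 ⊆ -00-1,10-01
  m18 ⊆ --01-,-0-10,1--10
  m19 ⊆ --01-,-00-1
  m20 ⊆ --100,-01-0,1-1-0,1010-
  m21 ⊆ 10-01,1010-
  m22 ⊆ -0-10,-01-0,1--10,1-1-0
  m26 ⊆ --01-,1--10,11-1-
  m27 ⊆ --01-,-1-11,11-1-
  m28 ⊆ --100,1-1-0
  m30 ⊆ 1--10,1-1-0,11-1-
  m31 ⊆ -1-11,11-1-
E = {--01-, --100, -1-11}
Petrick residual → 000--, 1--10, 10-01
Cover = c'd + cd'e' + bde + a'b'c' + ade' + ab'd'e  |cover|=6

6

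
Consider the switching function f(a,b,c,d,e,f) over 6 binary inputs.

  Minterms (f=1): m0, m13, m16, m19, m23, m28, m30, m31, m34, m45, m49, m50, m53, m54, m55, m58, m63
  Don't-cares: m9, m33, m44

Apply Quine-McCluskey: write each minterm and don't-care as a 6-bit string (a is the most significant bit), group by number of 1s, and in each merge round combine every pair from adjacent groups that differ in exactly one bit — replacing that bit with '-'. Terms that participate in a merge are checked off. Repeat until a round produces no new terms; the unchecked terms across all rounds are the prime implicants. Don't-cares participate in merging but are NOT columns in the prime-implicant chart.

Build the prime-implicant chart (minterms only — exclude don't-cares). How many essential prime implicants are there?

6

Round 0: 000000✓ 001001✓ 001101✓ 010000✓ 010011✓ 010111✓ 011100✓ 011110✓ 011111✓ 100001✓ 100010✓ 101100✓ 101101✓ 110001✓ 110010✓ 110101✓ 110110✓ 110111✓ 111010✓ 111111✓
Round 1: -01101 -10111✓ -11111✓ 0-0000 001-01 01-111✓ 010-11 0111-0 01111- 1-0001 1-0010 10110- 11-010 11-111✓ 110-01 110-10 1101-1 11011-
Round 2: -1-111
PIs = {-01101, -1-111, 0-0000, 001-01, 010-11, 0111-0, 01111-, 1-0001, 1-0010, 10110-, 11-010, 110-01, 110-10, 1101-1, 11011-}
Coverage chart:
  m0: 0-0000 ←essential
  m13: -01101,001-01
  m16: 0-0000 ←essential
  m19: 010-11 ←essential
  m23: -1-111,010-11
  m28: 0111-0 ←essential
  m30: 0111-0,01111-
  m31: -1-111,01111-
  m34: 1-0010 ←essential
  m45: -01101,10110-
  m49: 1-0001,110-01
  m50: 1-0010,11-010,110-10
  m53: 110-01,1101-1
  m54: 110-10,11011-
  m55: -1-111,1101-1,11011-
  m58: 11-010 ←essential
  m63: -1-111 ←essential
Essential: -1-111, 0-0000, 010-11, 0111-0, 1-0010, 11-010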